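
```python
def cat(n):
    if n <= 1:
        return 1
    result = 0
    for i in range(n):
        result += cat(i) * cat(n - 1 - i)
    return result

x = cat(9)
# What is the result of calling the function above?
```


cat(9)
= sum of cat(i) * cat(9-1-i) for i in 0..8
First compute sub-values bottom-up:
  cat(0) = 1, cat(1) = 1
  cat(2) = 1*1 + 1*1 = 2
  cat(3) = 1*2 + 1*1 + 2*1 = 5
  cat(4) = 1*5 + 1*2 + 2*1 + 5*1 = 14
  cat(5) = 1*14 + 1*5 + 2*2 + 5*1 + 14*1 = 42
  cat(6) = 1*42 + 1*14 + 2*5 + 5*2 + 14*1 + 42*1 = 132
  cat(7) = 1*132 + 1*42 + 2*14 + 5*5 + 14*2 + 42*1 + 132*1 = 429
  cat(8) = 1*429 + 1*132 + 2*42 + 5*14 + 14*5 + 42*2 + 132*1 + 429*1 = 1430
Now cat(9):
  cat(0)*cat(8) = 1*1430 = 1430
  cat(1)*cat(7) = 1*429 = 429
  cat(2)*cat(6) = 2*132 = 264
  cat(3)*cat(5) = 5*42 = 210
  cat(4)*cat(4) = 14*14 = 196
  cat(5)*cat(3) = 42*5 = 210
  cat(6)*cat(2) = 132*2 = 264
  cat(7)*cat(1) = 429*1 = 429
  cat(8)*cat(0) = 1430*1 = 1430
= 1430 + 429 + 264 + 210 + 196 + 210 + 264 + 429 + 1430
= 4862


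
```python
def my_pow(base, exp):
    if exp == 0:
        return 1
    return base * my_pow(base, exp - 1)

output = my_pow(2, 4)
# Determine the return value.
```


my_pow(2, 4)
= 2 * my_pow(2, 3)
= 2 * 2 * my_pow(2, 2)
= 2 * 2 * 2 * my_pow(2, 1)
= 2 * 2 * 2 * 2 * my_pow(2, 0)
= 2 * 2 * 2 * 2 * 1
= 16


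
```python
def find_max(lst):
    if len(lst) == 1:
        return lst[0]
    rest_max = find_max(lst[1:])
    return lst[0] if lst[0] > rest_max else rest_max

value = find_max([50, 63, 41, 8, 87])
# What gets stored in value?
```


find_max([50, 63, 41, 8, 87])
= compare 50 with find_max([63, 41, 8, 87])
= compare 63 with find_max([41, 8, 87])
= compare 41 with find_max([8, 87])
= compare 8 with find_max([87])
Base: find_max([87]) = 87
compare 8 with 87: max = 87
compare 41 with 87: max = 87
compare 63 with 87: max = 87
compare 50 with 87: max = 87
= 87


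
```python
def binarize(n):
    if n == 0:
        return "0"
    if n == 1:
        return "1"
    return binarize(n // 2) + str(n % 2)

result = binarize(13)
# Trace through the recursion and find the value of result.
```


binarize(13)
= binarize(6) + "1"
= binarize(3) + "0" + "1"
= binarize(1) + "1" + "0" + "1"
= "1" + "1" + "0" + "1"
= "1101"


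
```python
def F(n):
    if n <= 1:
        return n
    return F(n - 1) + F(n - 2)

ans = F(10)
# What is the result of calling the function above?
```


F(10)
= F(9) + F(8)
= (F(8) + F(7)) + F(8)
Computing bottom-up: F(0)=0, F(1)=1, F(2)=1, F(3)=2, F(4)=3, F(5)=5, F(6)=8, F(7)=13, F(8)=21, F(9)=34, F(10)=55
= 55


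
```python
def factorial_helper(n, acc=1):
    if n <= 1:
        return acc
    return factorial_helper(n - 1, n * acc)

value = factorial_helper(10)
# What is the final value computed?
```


factorial_helper(10, 1)
= factorial_helper(9, 10 * 1) = factorial_helper(9, 10)
= factorial_helper(8, 9 * 10) = factorial_helper(8, 90)
= factorial_helper(7, 8 * 90) = factorial_helper(7, 720)
= factorial_helper(6, 7 * 720) = factorial_helper(6, 5040)
= factorial_helper(5, 6 * 5040) = factorial_helper(5, 30240)
= factorial_helper(4, 5 * 30240) = factorial_helper(4, 151200)
= factorial_helper(3, 4 * 151200) = factorial_helper(3, 604800)
= factorial_helper(2, 3 * 604800) = factorial_helper(2, 1814400)
= factorial_helper(1, 2 * 1814400) = factorial_helper(1, 3628800)
n <= 1, return acc = 3628800


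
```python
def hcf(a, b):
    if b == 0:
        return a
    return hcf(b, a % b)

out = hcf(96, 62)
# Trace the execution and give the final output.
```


hcf(96, 62)
= hcf(62, 96 % 62) = hcf(62, 34)
= hcf(34, 62 % 34) = hcf(34, 28)
= hcf(28, 34 % 28) = hcf(28, 6)
= hcf(6, 28 % 6) = hcf(6, 4)
= hcf(4, 6 % 4) = hcf(4, 2)
= hcf(2, 4 % 2) = hcf(2, 0)
b == 0, return a = 2


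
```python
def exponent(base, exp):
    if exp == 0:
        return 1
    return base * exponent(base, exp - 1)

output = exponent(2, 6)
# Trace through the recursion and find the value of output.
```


exponent(2, 6)
= 2 * exponent(2, 5)
= 2 * 2 * exponent(2, 4)
= 2 * 2 * 2 * exponent(2, 3)
= 2 * 2 * 2 * 2 * exponent(2, 2)
= 2 * 2 * 2 * 2 * 2 * exponent(2, 1)
= 2 * 2 * 2 * 2 * 2 * 2 * exponent(2, 0)
= 2 * 2 * 2 * 2 * 2 * 2 * 1
= 64


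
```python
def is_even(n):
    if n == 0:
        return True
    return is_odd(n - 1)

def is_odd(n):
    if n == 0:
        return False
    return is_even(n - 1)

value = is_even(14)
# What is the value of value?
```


is_even(14)
= is_odd(13)
= is_even(12)
= is_odd(11)
= is_even(10)
= is_odd(9)
= is_even(8)
= is_odd(7)
= is_even(6)
= is_odd(5)
= is_even(4)
= is_odd(3)
= is_even(2)
= is_odd(1)
= is_even(0)
n == 0: return True
= True


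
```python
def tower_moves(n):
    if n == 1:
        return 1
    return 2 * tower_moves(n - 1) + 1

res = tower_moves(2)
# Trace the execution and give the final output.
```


tower_moves(2)
= 2 * tower_moves(1) + 1
Now compute bottom-up:
tower_moves(1) = 1
tower_moves(2) = 2 * 1 + 1 = 3
= 3


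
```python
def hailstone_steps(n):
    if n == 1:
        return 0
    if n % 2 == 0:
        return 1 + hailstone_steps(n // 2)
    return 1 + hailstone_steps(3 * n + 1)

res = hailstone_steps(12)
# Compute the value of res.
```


hailstone_steps(12)
12 is even -> hailstone_steps(6)
6 is even -> hailstone_steps(3)
3 is odd -> 3*3+1 = 10 -> hailstone_steps(10)
10 is even -> hailstone_steps(5)
5 is odd -> 3*5+1 = 16 -> hailstone_steps(16)
16 is even -> hailstone_steps(8)
8 is even -> hailstone_steps(4)
4 is even -> hailstone_steps(2)
2 is even -> hailstone_steps(1)
Reached 1 after 9 steps
= 9


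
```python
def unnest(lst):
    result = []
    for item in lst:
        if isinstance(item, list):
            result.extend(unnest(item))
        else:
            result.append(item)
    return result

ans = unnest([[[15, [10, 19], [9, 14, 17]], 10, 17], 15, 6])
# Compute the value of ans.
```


unnest([[[15, [10, 19], [9, 14, 17]], 10, 17], 15, 6])
Processing each element:
  [[15, [10, 19], [9, 14, 17]], 10, 17] is a list -> unnest recursively -> [15, 10, 19, 9, 14, 17, 10, 17]
  15 is not a list -> append 15
  6 is not a list -> append 6
= [15, 10, 19, 9, 14, 17, 10, 17, 15, 6]


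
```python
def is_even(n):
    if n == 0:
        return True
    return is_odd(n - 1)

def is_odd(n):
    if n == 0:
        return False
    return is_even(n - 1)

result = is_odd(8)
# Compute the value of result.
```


is_odd(8)
= is_even(7)
= is_odd(6)
= is_even(5)
= is_odd(4)
= is_even(3)
= is_odd(2)
= is_even(1)
= is_odd(0)
n == 0: return False
= False


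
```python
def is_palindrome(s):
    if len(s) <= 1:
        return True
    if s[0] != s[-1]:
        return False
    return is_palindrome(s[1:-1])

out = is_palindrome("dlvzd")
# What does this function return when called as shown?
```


is_palindrome("dlvzd")
"dlvzd": s[0]='d' == s[-1]='d' -> is_palindrome("lvz")
"lvz": s[0]='l' != s[-1]='z' -> False
= False


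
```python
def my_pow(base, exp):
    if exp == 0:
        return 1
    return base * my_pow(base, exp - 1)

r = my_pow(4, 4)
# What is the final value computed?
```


my_pow(4, 4)
= 4 * my_pow(4, 3)
= 4 * 4 * my_pow(4, 2)
= 4 * 4 * 4 * my_pow(4, 1)
= 4 * 4 * 4 * 4 * my_pow(4, 0)
= 4 * 4 * 4 * 4 * 1
= 256


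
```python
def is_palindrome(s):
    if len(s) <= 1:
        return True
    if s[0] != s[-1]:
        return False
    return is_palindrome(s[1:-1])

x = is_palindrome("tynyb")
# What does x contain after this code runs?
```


is_palindrome("tynyb")
"tynyb": s[0]='t' != s[-1]='b' -> False
= False


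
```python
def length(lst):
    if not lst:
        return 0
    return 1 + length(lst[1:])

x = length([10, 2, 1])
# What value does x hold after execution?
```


length([10, 2, 1])
= 1 + length([2, 1])
= 1 + 1 + length([1])
= 1 + 1 + 1 + length([])
= 1 + 1 + 1 + 0
= 3


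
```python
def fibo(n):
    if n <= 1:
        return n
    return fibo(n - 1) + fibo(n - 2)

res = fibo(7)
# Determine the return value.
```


fibo(7)
= fibo(6) + fibo(5)
= (fibo(5) + fibo(4)) + fibo(5)
Computing bottom-up: fibo(0)=0, fibo(1)=1, fibo(2)=1, fibo(3)=2, fibo(4)=3, fibo(5)=5, fibo(6)=8, fibo(7)=13
= 13


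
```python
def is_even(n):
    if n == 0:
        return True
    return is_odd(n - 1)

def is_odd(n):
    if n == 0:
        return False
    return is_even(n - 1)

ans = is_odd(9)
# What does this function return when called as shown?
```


is_odd(9)
= is_even(8)
= is_odd(7)
= is_even(6)
= is_odd(5)
= is_even(4)
= is_odd(3)
= is_even(2)
= is_odd(1)
= is_even(0)
n == 0: return True
= True


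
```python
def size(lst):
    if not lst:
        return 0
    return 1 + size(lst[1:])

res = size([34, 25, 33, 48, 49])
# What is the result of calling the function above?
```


size([34, 25, 33, 48, 49])
= 1 + size([25, 33, 48, 49])
= 1 + 1 + size([33, 48, 49])
= 1 + 1 + 1 + size([48, 49])
= 1 + 1 + 1 + 1 + size([49])
= 1 + 1 + 1 + 1 + 1 + size([])
= 1 + 1 + 1 + 1 + 1 + 0
= 5


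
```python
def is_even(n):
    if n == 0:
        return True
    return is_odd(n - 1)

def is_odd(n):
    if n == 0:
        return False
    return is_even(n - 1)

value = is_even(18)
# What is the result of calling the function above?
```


is_even(18)
= is_odd(17)
= is_even(16)
= is_odd(15)
= is_even(14)
= is_odd(13)
= is_even(12)
= is_odd(11)
= is_even(10)
= is_odd(9)
= is_even(8)
= is_odd(7)
= is_even(6)
= is_odd(5)
= is_even(4)
= is_odd(3)
= is_even(2)
= is_odd(1)
= is_even(0)
n == 0: return True
= True


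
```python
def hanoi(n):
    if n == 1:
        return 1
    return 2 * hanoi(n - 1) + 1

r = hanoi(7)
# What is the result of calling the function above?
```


hanoi(7)
= 2 * hanoi(6) + 1
= 2 * (2 * hanoi(5) + 1) + 1
= 2 * (2 * (2 * hanoi(4) + 1) + 1) + 1
= 2 * (2 * (2 * (2 * hanoi(3) + 1) + 1) + 1) + 1
= 2 * (2 * (2 * (2 * (2 * hanoi(2) + 1) + 1) + 1) + 1) + 1
= 2 * (2 * (2 * (2 * (2 * (2 * hanoi(1) + 1) + 1) + 1) + 1) + 1) + 1
Now compute bottom-up:
hanoi(1) = 1
hanoi(2) = 2 * 1 + 1 = 3
hanoi(3) = 2 * 3 + 1 = 7
hanoi(4) = 2 * 7 + 1 = 15
hanoi(5) = 2 * 15 + 1 = 31
hanoi(6) = 2 * 31 + 1 = 63
hanoi(7) = 2 * 63 + 1 = 127
= 127


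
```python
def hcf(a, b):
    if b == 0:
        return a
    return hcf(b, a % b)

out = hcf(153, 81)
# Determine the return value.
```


hcf(153, 81)
= hcf(81, 153 % 81) = hcf(81, 72)
= hcf(72, 81 % 72) = hcf(72, 9)
= hcf(9, 72 % 9) = hcf(9, 0)
b == 0, return a = 9


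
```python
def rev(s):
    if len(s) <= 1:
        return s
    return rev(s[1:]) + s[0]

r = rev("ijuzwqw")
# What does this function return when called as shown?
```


rev("ijuzwqw")
= rev("juzwqw") + "i"
= rev("uzwqw") + "j" + "i"
= rev("zwqw") + "u" + "j" + "i"
= rev("wqw") + "z" + "u" + "j" + "i"
= rev("qw") + "w" + "z" + "u" + "j" + "i"
= rev("w") + "q" + "w" + "z" + "u" + "j" + "i"
= "w" + "q" + "w" + "z" + "u" + "j" + "i"
= "wqwzuji"


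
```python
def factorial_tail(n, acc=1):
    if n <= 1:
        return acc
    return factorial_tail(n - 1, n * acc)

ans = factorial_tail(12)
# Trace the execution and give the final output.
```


factorial_tail(12, 1)
= factorial_tail(11, 12 * 1) = factorial_tail(11, 12)
= factorial_tail(10, 11 * 12) = factorial_tail(10, 132)
= factorial_tail(9, 10 * 132) = factorial_tail(9, 1320)
= factorial_tail(8, 9 * 1320) = factorial_tail(8, 11880)
= factorial_tail(7, 8 * 11880) = factorial_tail(7, 95040)
= factorial_tail(6, 7 * 95040) = factorial_tail(6, 665280)
= factorial_tail(5, 6 * 665280) = factorial_tail(5, 3991680)
= factorial_tail(4, 5 * 3991680) = factorial_tail(4, 19958400)
= factorial_tail(3, 4 * 19958400) = factorial_tail(3, 79833600)
= factorial_tail(2, 3 * 79833600) = factorial_tail(2, 239500800)
= factorial_tail(1, 2 * 239500800) = factorial_tail(1, 479001600)
n <= 1, return acc = 479001600


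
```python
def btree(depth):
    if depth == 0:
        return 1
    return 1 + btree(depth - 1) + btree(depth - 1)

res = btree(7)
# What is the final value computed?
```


btree(7)
= 1 + btree(6) + btree(6)
= 1 + 2 * btree(6)
btree(k) = 2^(k+1) - 1
btree(0) = 1
btree(1) = 3
btree(2) = 7
btree(3) = 15
btree(4) = 31
btree(7) = 2^8 - 1 = 255


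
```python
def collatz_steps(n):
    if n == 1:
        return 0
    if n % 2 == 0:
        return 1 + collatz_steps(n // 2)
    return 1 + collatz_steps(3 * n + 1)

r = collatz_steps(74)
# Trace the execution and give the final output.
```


collatz_steps(74)
74 is even -> collatz_steps(37)
37 is odd -> 3*37+1 = 112 -> collatz_steps(112)
112 is even -> collatz_steps(56)
56 is even -> collatz_steps(28)
28 is even -> collatz_steps(14)
14 is even -> collatz_steps(7)
7 is odd -> 3*7+1 = 22 -> collatz_steps(22)
22 is even -> collatz_steps(11)
11 is odd -> 3*11+1 = 34 -> collatz_steps(34)
34 is even -> collatz_steps(17)
17 is odd -> 3*17+1 = 52 -> collatz_steps(52)
52 is even -> collatz_steps(26)
26 is even -> collatz_steps(13)
13 is odd -> 3*13+1 = 40 -> collatz_steps(40)
40 is even -> collatz_steps(20)
20 is even -> collatz_steps(10)
10 is even -> collatz_steps(5)
5 is odd -> 3*5+1 = 16 -> collatz_steps(16)
16 is even -> collatz_steps(8)
8 is even -> collatz_steps(4)
4 is even -> collatz_steps(2)
2 is even -> collatz_steps(1)
Reached 1 after 22 steps
= 22


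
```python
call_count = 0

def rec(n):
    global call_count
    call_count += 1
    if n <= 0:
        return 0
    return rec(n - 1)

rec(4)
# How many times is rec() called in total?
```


rec(4) calls rec(3) calls ... calls rec(0)
Total calls: 4 + 1 (for base case) = 5


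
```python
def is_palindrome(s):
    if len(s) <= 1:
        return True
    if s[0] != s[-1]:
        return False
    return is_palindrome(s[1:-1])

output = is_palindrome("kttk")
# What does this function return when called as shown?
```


is_palindrome("kttk")
"kttk": s[0]='k' == s[-1]='k' -> is_palindrome("tt")
"tt": s[0]='t' == s[-1]='t' -> is_palindrome("")
"": len <= 1 -> True
= True


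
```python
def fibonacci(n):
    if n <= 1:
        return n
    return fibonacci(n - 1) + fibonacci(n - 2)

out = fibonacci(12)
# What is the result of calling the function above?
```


fibonacci(12)
= fibonacci(11) + fibonacci(10)
= (fibonacci(10) + fibonacci(9)) + fibonacci(10)
Computing bottom-up: fibonacci(0)=0, fibonacci(1)=1, fibonacci(2)=1, fibonacci(3)=2, fibonacci(4)=3, fibonacci(5)=5, fibonacci(6)=8, fibonacci(7)=13, fibonacci(8)=21, fibonacci(9)=34, fibonacci(10)=55, fibonacci(11)=89, fibonacci(12)=144
= 144


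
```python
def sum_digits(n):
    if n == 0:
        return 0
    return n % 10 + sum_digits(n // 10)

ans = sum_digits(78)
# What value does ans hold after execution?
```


sum_digits(78)
= 8 + sum_digits(7)
= 8 + 7 + sum_digits(0)
= 8 + 7 + 0
= 15


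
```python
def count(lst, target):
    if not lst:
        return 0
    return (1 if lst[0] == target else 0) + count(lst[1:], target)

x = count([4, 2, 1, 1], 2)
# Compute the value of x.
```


count([4, 2, 1, 1], 2)
lst[0]=4 != 2: 0 + count([2, 1, 1], 2)
lst[0]=2 == 2: 1 + count([1, 1], 2)
lst[0]=1 != 2: 0 + count([1], 2)
lst[0]=1 != 2: 0 + count([], 2)
= 1


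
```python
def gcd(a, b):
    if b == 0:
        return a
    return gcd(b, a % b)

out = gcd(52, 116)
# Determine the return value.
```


gcd(52, 116)
= gcd(116, 52 % 116) = gcd(116, 52)
= gcd(52, 116 % 52) = gcd(52, 12)
= gcd(12, 52 % 12) = gcd(12, 4)
= gcd(4, 12 % 4) = gcd(4, 0)
b == 0, return a = 4


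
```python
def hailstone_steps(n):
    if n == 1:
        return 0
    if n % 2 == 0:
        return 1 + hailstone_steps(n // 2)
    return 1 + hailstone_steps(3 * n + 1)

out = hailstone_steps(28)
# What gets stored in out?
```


hailstone_steps(28)
28 is even -> hailstone_steps(14)
14 is even -> hailstone_steps(7)
7 is odd -> 3*7+1 = 22 -> hailstone_steps(22)
22 is even -> hailstone_steps(11)
11 is odd -> 3*11+1 = 34 -> hailstone_steps(34)
34 is even -> hailstone_steps(17)
17 is odd -> 3*17+1 = 52 -> hailstone_steps(52)
52 is even -> hailstone_steps(26)
26 is even -> hailstone_steps(13)
13 is odd -> 3*13+1 = 40 -> hailstone_steps(40)
40 is even -> hailstone_steps(20)
20 is even -> hailstone_steps(10)
10 is even -> hailstone_steps(5)
5 is odd -> 3*5+1 = 16 -> hailstone_steps(16)
16 is even -> hailstone_steps(8)
8 is even -> hailstone_steps(4)
4 is even -> hailstone_steps(2)
2 is even -> hailstone_steps(1)
Reached 1 after 18 steps
= 18


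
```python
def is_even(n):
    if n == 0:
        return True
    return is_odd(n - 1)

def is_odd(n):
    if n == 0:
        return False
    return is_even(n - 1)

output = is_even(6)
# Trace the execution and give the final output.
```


is_even(6)
= is_odd(5)
= is_even(4)
= is_odd(3)
= is_even(2)
= is_odd(1)
= is_even(0)
n == 0: return True
= True


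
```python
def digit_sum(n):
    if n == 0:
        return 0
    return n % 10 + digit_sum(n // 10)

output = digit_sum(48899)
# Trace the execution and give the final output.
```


digit_sum(48899)
= 9 + digit_sum(4889)
= 9 + 9 + digit_sum(488)
= 9 + 9 + 8 + digit_sum(48)
= 9 + 9 + 8 + 8 + digit_sum(4)
= 9 + 9 + 8 + 8 + 4 + digit_sum(0)
= 9 + 9 + 8 + 8 + 4 + 0
= 38


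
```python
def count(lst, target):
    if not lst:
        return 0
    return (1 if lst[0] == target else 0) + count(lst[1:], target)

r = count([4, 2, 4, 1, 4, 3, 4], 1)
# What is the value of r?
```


count([4, 2, 4, 1, 4, 3, 4], 1)
lst[0]=4 != 1: 0 + count([2, 4, 1, 4, 3, 4], 1)
lst[0]=2 != 1: 0 + count([4, 1, 4, 3, 4], 1)
lst[0]=4 != 1: 0 + count([1, 4, 3, 4], 1)
lst[0]=1 == 1: 1 + count([4, 3, 4], 1)
lst[0]=4 != 1: 0 + count([3, 4], 1)
lst[0]=3 != 1: 0 + count([4], 1)
lst[0]=4 != 1: 0 + count([], 1)
= 1


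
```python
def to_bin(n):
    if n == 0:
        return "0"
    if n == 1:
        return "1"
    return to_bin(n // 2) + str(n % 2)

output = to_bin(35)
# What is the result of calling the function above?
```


to_bin(35)
= to_bin(17) + "1"
= to_bin(8) + "1" + "1"
= to_bin(4) + "0" + "1" + "1"
= to_bin(2) + "0" + "0" + "1" + "1"
= to_bin(1) + "0" + "0" + "0" + "1" + "1"
= "1" + "0" + "0" + "0" + "1" + "1"
= "100011"


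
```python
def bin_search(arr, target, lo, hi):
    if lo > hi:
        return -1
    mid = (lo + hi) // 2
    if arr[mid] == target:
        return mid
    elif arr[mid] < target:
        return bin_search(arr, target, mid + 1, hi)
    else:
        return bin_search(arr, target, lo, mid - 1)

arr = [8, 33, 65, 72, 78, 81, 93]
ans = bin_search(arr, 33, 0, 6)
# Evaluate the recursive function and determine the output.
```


bin_search(arr, 33, 0, 6)
lo=0, hi=6, mid=3, arr[mid]=72
72 > 33, search left half
lo=0, hi=2, mid=1, arr[mid]=33
arr[1] == 33, found at index 1
= 1


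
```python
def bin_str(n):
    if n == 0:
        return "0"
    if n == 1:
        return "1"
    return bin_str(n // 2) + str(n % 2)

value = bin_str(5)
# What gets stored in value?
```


bin_str(5)
= bin_str(2) + "1"
= bin_str(1) + "0" + "1"
= "1" + "0" + "1"
= "101"


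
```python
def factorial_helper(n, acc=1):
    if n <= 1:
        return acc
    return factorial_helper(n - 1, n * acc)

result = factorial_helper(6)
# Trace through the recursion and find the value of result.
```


factorial_helper(6, 1)
= factorial_helper(5, 6 * 1) = factorial_helper(5, 6)
= factorial_helper(4, 5 * 6) = factorial_helper(4, 30)
= factorial_helper(3, 4 * 30) = factorial_helper(3, 120)
= factorial_helper(2, 3 * 120) = factorial_helper(2, 360)
= factorial_helper(1, 2 * 360) = factorial_helper(1, 720)
n <= 1, return acc = 720


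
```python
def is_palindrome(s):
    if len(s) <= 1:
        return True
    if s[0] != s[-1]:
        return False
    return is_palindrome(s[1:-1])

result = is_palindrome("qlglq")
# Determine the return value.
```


is_palindrome("qlglq")
"qlglq": s[0]='q' == s[-1]='q' -> is_palindrome("lgl")
"lgl": s[0]='l' == s[-1]='l' -> is_palindrome("g")
"g": len <= 1 -> True
= True


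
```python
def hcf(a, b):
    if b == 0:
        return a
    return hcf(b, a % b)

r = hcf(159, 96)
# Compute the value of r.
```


hcf(159, 96)
= hcf(96, 159 % 96) = hcf(96, 63)
= hcf(63, 96 % 63) = hcf(63, 33)
= hcf(33, 63 % 33) = hcf(33, 30)
= hcf(30, 33 % 30) = hcf(30, 3)
= hcf(3, 30 % 3) = hcf(3, 0)
b == 0, return a = 3


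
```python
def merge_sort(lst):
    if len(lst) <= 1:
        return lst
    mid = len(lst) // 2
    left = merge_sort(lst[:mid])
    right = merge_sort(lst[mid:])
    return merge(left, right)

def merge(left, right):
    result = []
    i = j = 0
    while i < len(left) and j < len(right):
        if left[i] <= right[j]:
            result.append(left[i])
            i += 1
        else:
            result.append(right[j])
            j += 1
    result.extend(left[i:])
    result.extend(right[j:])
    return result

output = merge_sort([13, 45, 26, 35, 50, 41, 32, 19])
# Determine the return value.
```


merge_sort([13, 45, 26, 35, 50, 41, 32, 19])
Split into [13, 45, 26, 35] and [50, 41, 32, 19]
Left sorted: [13, 26, 35, 45]
Right sorted: [19, 32, 41, 50]
Merge [13, 26, 35, 45] and [19, 32, 41, 50]
= [13, 19, 26, 32, 35, 41, 45, 50]


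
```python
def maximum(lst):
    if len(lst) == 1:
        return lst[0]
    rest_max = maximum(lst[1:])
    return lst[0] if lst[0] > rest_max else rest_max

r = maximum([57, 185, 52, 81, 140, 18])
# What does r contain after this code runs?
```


maximum([57, 185, 52, 81, 140, 18])
= compare 57 with maximum([185, 52, 81, 140, 18])
= compare 185 with maximum([52, 81, 140, 18])
= compare 52 with maximum([81, 140, 18])
= compare 81 with maximum([140, 18])
= compare 140 with maximum([18])
Base: maximum([18]) = 18
compare 140 with 18: max = 140
compare 81 with 140: max = 140
compare 52 with 140: max = 140
compare 185 with 140: max = 185
compare 57 with 185: max = 185
= 185


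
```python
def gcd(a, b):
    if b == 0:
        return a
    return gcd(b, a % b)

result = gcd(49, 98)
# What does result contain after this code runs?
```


gcd(49, 98)
= gcd(98, 49 % 98) = gcd(98, 49)
= gcd(49, 98 % 49) = gcd(49, 0)
b == 0, return a = 49


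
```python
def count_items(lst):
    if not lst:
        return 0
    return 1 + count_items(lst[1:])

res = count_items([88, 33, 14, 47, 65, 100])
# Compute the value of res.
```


count_items([88, 33, 14, 47, 65, 100])
= 1 + count_items([33, 14, 47, 65, 100])
= 1 + 1 + count_items([14, 47, 65, 100])
= 1 + 1 + 1 + count_items([47, 65, 100])
= 1 + 1 + 1 + 1 + count_items([65, 100])
= 1 + 1 + 1 + 1 + 1 + count_items([100])
= 1 + 1 + 1 + 1 + 1 + 1 + count_items([])
= 1 + 1 + 1 + 1 + 1 + 1 + 0
= 6


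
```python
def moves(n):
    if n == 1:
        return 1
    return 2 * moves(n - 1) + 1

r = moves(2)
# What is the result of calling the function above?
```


moves(2)
= 2 * moves(1) + 1
Now compute bottom-up:
moves(1) = 1
moves(2) = 2 * 1 + 1 = 3
= 3


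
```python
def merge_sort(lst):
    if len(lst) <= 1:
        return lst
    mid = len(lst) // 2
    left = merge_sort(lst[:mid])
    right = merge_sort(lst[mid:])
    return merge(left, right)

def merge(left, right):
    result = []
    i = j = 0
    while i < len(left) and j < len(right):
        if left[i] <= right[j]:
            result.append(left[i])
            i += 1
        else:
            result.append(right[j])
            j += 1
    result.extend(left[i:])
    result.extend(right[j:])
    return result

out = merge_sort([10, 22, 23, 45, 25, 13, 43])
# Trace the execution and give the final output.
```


merge_sort([10, 22, 23, 45, 25, 13, 43])
Split into [10, 22, 23] and [45, 25, 13, 43]
Left sorted: [10, 22, 23]
Right sorted: [13, 25, 43, 45]
Merge [10, 22, 23] and [13, 25, 43, 45]
= [10, 13, 22, 23, 25, 43, 45]


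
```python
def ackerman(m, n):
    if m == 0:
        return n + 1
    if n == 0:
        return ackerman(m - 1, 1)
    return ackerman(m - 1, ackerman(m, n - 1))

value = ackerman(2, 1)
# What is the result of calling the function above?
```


ackerman(2, 1)
= ackerman(1, ackerman(2, 0))
First compute ackerman(2, 0) = 3
= ackerman(1, 3)
= 5


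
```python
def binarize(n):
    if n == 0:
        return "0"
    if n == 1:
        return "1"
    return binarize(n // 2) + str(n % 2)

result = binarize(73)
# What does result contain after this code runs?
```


binarize(73)
= binarize(36) + "1"
= binarize(18) + "0" + "1"
= binarize(9) + "0" + "0" + "1"
= binarize(4) + "1" + "0" + "0" + "1"
= binarize(2) + "0" + "1" + "0" + "0" + "1"
= binarize(1) + "0" + "0" + "1" + "0" + "0" + "1"
= "1" + "0" + "0" + "1" + "0" + "0" + "1"
= "1001001"


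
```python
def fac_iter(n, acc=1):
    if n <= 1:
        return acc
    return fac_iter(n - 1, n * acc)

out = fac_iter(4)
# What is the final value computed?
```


fac_iter(4, 1)
= fac_iter(3, 4 * 1) = fac_iter(3, 4)
= fac_iter(2, 3 * 4) = fac_iter(2, 12)
= fac_iter(1, 2 * 12) = fac_iter(1, 24)
n <= 1, return acc = 24


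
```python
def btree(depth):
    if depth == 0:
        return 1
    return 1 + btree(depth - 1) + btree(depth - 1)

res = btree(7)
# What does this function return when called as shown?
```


btree(7)
= 1 + btree(6) + btree(6)
= 1 + 2 * btree(6)
btree(k) = 2^(k+1) - 1
btree(0) = 1
btree(1) = 3
btree(2) = 7
btree(3) = 15
btree(4) = 31
btree(7) = 2^8 - 1 = 255


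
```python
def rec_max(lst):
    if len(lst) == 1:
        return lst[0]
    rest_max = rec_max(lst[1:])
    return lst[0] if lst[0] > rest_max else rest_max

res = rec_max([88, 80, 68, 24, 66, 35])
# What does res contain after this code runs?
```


rec_max([88, 80, 68, 24, 66, 35])
= compare 88 with rec_max([80, 68, 24, 66, 35])
= compare 80 with rec_max([68, 24, 66, 35])
= compare 68 with rec_max([24, 66, 35])
= compare 24 with rec_max([66, 35])
= compare 66 with rec_max([35])
Base: rec_max([35]) = 35
compare 66 with 35: max = 66
compare 24 with 66: max = 66
compare 68 with 66: max = 68
compare 80 with 68: max = 80
compare 88 with 80: max = 88
= 88


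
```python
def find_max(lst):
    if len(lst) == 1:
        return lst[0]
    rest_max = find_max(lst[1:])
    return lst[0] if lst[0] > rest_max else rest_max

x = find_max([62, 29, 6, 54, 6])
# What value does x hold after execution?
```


find_max([62, 29, 6, 54, 6])
= compare 62 with find_max([29, 6, 54, 6])
= compare 29 with find_max([6, 54, 6])
= compare 6 with find_max([54, 6])
= compare 54 with find_max([6])
Base: find_max([6]) = 6
compare 54 with 6: max = 54
compare 6 with 54: max = 54
compare 29 with 54: max = 54
compare 62 with 54: max = 62
= 62


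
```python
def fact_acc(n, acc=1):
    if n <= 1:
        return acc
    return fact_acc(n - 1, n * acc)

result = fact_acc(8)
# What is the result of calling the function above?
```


fact_acc(8, 1)
= fact_acc(7, 8 * 1) = fact_acc(7, 8)
= fact_acc(6, 7 * 8) = fact_acc(6, 56)
= fact_acc(5, 6 * 56) = fact_acc(5, 336)
= fact_acc(4, 5 * 336) = fact_acc(4, 1680)
= fact_acc(3, 4 * 1680) = fact_acc(3, 6720)
= fact_acc(2, 3 * 6720) = fact_acc(2, 20160)
= fact_acc(1, 2 * 20160) = fact_acc(1, 40320)
n <= 1, return acc = 40320


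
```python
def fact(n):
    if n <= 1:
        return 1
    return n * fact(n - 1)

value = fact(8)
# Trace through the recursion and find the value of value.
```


fact(8)
= 8 * fact(7)
= 8 * 7 * fact(6)
= 8 * 7 * 6 * fact(5)
= 8 * 7 * 6 * 5 * fact(4)
= 8 * 7 * 6 * 5 * 4 * fact(3)
= 8 * 7 * 6 * 5 * 4 * 3 * fact(2)
= 8 * 7 * 6 * 5 * 4 * 3 * 2 * fact(1)
= 8 * 7 * 6 * 5 * 4 * 3 * 2 * 1
= 40320


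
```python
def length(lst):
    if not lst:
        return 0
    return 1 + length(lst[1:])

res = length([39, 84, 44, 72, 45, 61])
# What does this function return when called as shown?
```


length([39, 84, 44, 72, 45, 61])
= 1 + length([84, 44, 72, 45, 61])
= 1 + 1 + length([44, 72, 45, 61])
= 1 + 1 + 1 + length([72, 45, 61])
= 1 + 1 + 1 + 1 + length([45, 61])
= 1 + 1 + 1 + 1 + 1 + length([61])
= 1 + 1 + 1 + 1 + 1 + 1 + length([])
= 1 + 1 + 1 + 1 + 1 + 1 + 0
= 6


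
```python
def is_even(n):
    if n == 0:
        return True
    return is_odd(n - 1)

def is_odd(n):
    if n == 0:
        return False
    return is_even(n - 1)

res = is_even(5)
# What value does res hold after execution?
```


is_even(5)
= is_odd(4)
= is_even(3)
= is_odd(2)
= is_even(1)
= is_odd(0)
n == 0: return False
= False


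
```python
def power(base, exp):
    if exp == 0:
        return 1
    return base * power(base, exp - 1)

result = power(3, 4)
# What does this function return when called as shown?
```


power(3, 4)
= 3 * power(3, 3)
= 3 * 3 * power(3, 2)
= 3 * 3 * 3 * power(3, 1)
= 3 * 3 * 3 * 3 * power(3, 0)
= 3 * 3 * 3 * 3 * 1
= 81


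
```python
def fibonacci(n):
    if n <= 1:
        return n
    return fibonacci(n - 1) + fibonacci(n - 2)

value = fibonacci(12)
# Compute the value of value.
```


fibonacci(12)
= fibonacci(11) + fibonacci(10)
= (fibonacci(10) + fibonacci(9)) + fibonacci(10)
Computing bottom-up: fibonacci(0)=0, fibonacci(1)=1, fibonacci(2)=1, fibonacci(3)=2, fibonacci(4)=3, fibonacci(5)=5, fibonacci(6)=8, fibonacci(7)=13, fibonacci(8)=21, fibonacci(9)=34, fibonacci(10)=55, fibonacci(11)=89, fibonacci(12)=144
= 144


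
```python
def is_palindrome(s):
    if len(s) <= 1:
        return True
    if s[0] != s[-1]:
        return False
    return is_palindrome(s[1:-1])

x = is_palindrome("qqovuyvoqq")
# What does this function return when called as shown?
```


is_palindrome("qqovuyvoqq")
"qqovuyvoqq": s[0]='q' == s[-1]='q' -> is_palindrome("qovuyvoq")
"qovuyvoq": s[0]='q' == s[-1]='q' -> is_palindrome("ovuyvo")
"ovuyvo": s[0]='o' == s[-1]='o' -> is_palindrome("vuyv")
"vuyv": s[0]='v' == s[-1]='v' -> is_palindrome("uy")
"uy": s[0]='u' != s[-1]='y' -> False
= False


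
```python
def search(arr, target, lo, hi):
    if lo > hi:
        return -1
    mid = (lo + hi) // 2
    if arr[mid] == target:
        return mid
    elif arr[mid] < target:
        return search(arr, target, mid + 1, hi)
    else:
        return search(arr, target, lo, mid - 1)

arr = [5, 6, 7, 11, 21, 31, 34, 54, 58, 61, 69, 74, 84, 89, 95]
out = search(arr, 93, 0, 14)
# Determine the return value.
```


search(arr, 93, 0, 14)
lo=0, hi=14, mid=7, arr[mid]=54
54 < 93, search right half
lo=8, hi=14, mid=11, arr[mid]=74
74 < 93, search right half
lo=12, hi=14, mid=13, arr[mid]=89
89 < 93, search right half
lo=14, hi=14, mid=14, arr[mid]=95
95 > 93, search left half
lo > hi, target not found, return -1
= -1


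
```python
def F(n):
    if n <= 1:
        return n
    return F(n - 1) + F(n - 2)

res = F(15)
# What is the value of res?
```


F(15)
= F(14) + F(13)
= (F(13) + F(12)) + F(13)
Computing bottom-up: F(0)=0, F(1)=1, F(2)=1, F(3)=2, F(4)=3, F(5)=5, F(6)=8, F(7)=13, F(8)=21, F(9)=34, F(10)=55, F(11)=89, F(12)=144, F(13)=233, F(14)=377, F(15)=610
= 610


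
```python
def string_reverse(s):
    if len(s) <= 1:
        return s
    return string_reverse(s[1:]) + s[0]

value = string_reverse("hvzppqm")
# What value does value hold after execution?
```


string_reverse("hvzppqm")
= string_reverse("vzppqm") + "h"
= string_reverse("zppqm") + "v" + "h"
= string_reverse("ppqm") + "z" + "v" + "h"
= string_reverse("pqm") + "p" + "z" + "v" + "h"
= string_reverse("qm") + "p" + "p" + "z" + "v" + "h"
= string_reverse("m") + "q" + "p" + "p" + "z" + "v" + "h"
= "m" + "q" + "p" + "p" + "z" + "v" + "h"
= "mqppzvh"


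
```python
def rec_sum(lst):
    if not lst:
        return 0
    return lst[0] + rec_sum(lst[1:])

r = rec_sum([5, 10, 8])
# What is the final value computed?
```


rec_sum([5, 10, 8])
= 5 + rec_sum([10, 8])
= 5 + 10 + rec_sum([8])
= 5 + 10 + 8 + rec_sum([])
= 5 + 10 + 8 + 0
= 23


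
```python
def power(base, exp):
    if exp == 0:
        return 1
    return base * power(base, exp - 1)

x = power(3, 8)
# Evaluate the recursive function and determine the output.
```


power(3, 8)
= 3 * power(3, 7)
= 3 * 3 * power(3, 6)
= 3 * 3 * 3 * power(3, 5)
= 3 * 3 * 3 * 3 * power(3, 4)
= 3 * 3 * 3 * 3 * 3 * power(3, 3)
= 3 * 3 * 3 * 3 * 3 * 3 * power(3, 2)
= 3 * 3 * 3 * 3 * 3 * 3 * 3 * power(3, 1)
= 3 * 3 * 3 * 3 * 3 * 3 * 3 * 3 * power(3, 0)
= 3 * 3 * 3 * 3 * 3 * 3 * 3 * 3 * 1
= 6561


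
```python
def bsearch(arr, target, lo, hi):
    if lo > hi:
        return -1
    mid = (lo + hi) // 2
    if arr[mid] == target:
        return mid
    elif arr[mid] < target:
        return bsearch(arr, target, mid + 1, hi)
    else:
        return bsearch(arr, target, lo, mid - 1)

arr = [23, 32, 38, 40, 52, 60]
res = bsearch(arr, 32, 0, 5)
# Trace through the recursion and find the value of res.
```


bsearch(arr, 32, 0, 5)
lo=0, hi=5, mid=2, arr[mid]=38
38 > 32, search left half
lo=0, hi=1, mid=0, arr[mid]=23
23 < 32, search right half
lo=1, hi=1, mid=1, arr[mid]=32
arr[1] == 32, found at index 1
= 1


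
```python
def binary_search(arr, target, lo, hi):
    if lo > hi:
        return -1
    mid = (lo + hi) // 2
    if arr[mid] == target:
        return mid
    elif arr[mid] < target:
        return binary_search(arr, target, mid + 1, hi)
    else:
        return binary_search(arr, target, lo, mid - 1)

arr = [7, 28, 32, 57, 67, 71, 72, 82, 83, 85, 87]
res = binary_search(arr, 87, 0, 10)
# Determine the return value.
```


binary_search(arr, 87, 0, 10)
lo=0, hi=10, mid=5, arr[mid]=71
71 < 87, search right half
lo=6, hi=10, mid=8, arr[mid]=83
83 < 87, search right half
lo=9, hi=10, mid=9, arr[mid]=85
85 < 87, search right half
lo=10, hi=10, mid=10, arr[mid]=87
arr[10] == 87, found at index 10
= 10


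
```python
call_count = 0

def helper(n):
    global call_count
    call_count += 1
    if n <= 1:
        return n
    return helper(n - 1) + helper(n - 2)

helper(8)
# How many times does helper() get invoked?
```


helper(8) calls helper(7) and helper(6); each non-base call branches into two more.
Let C(k) = total number of calls made by helper(k), including the call to helper(k) itself.
Base cases: C(0) = 1, C(1) = 1
Recurrence: C(k) = 1 + C(k-1) + C(k-2)
  C(2) = 1 + C(1) + C(0) = 1 + 1 + 1 = 3
  C(3) = 1 + C(2) + C(1) = 1 + 3 + 1 = 5
  C(4) = 1 + C(3) + C(2) = 1 + 5 + 3 = 9
  C(5) = 1 + C(4) + C(3) = 1 + 9 + 5 = 15
  C(6) = 1 + C(5) + C(4) = 1 + 15 + 9 = 25
  C(7) = 1 + C(6) + C(5) = 1 + 25 + 15 = 41
  C(8) = 1 + C(7) + C(6) = 1 + 41 + 25 = 67
Total calls = C(8) = 67


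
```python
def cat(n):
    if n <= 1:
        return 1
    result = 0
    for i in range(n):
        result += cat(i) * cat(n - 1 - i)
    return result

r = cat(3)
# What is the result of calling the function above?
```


cat(3)
= sum of cat(i) * cat(3-1-i) for i in 0..2
First compute sub-values bottom-up:
  cat(0) = 1, cat(1) = 1
  cat(2) = 1*1 + 1*1 = 2
Now cat(3):
  cat(0)*cat(2) = 1*2 = 2
  cat(1)*cat(1) = 1*1 = 1
  cat(2)*cat(0) = 2*1 = 2
= 2 + 1 + 2
= 5


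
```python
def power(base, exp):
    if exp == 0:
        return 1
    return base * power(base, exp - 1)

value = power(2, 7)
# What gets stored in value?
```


power(2, 7)
= 2 * power(2, 6)
= 2 * 2 * power(2, 5)
= 2 * 2 * 2 * power(2, 4)
= 2 * 2 * 2 * 2 * power(2, 3)
= 2 * 2 * 2 * 2 * 2 * power(2, 2)
= 2 * 2 * 2 * 2 * 2 * 2 * power(2, 1)
= 2 * 2 * 2 * 2 * 2 * 2 * 2 * power(2, 0)
= 2 * 2 * 2 * 2 * 2 * 2 * 2 * 1
= 128


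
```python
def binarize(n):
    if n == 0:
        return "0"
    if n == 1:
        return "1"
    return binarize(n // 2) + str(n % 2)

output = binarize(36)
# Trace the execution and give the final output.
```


binarize(36)
= binarize(18) + "0"
= binarize(9) + "0" + "0"
= binarize(4) + "1" + "0" + "0"
= binarize(2) + "0" + "1" + "0" + "0"
= binarize(1) + "0" + "0" + "1" + "0" + "0"
= "1" + "0" + "0" + "1" + "0" + "0"
= "100100"


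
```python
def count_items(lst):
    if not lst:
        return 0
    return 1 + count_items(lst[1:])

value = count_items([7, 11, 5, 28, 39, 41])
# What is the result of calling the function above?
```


count_items([7, 11, 5, 28, 39, 41])
= 1 + count_items([11, 5, 28, 39, 41])
= 1 + 1 + count_items([5, 28, 39, 41])
= 1 + 1 + 1 + count_items([28, 39, 41])
= 1 + 1 + 1 + 1 + count_items([39, 41])
= 1 + 1 + 1 + 1 + 1 + count_items([41])
= 1 + 1 + 1 + 1 + 1 + 1 + count_items([])
= 1 + 1 + 1 + 1 + 1 + 1 + 0
= 6


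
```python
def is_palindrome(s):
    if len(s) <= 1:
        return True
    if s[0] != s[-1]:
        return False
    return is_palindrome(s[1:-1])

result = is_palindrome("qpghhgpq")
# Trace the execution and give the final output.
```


is_palindrome("qpghhgpq")
"qpghhgpq": s[0]='q' == s[-1]='q' -> is_palindrome("pghhgp")
"pghhgp": s[0]='p' == s[-1]='p' -> is_palindrome("ghhg")
"ghhg": s[0]='g' == s[-1]='g' -> is_palindrome("hh")
"hh": s[0]='h' == s[-1]='h' -> is_palindrome("")
"": len <= 1 -> True
= True


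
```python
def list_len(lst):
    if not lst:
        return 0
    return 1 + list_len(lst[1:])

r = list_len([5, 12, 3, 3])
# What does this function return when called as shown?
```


list_len([5, 12, 3, 3])
= 1 + list_len([12, 3, 3])
= 1 + 1 + list_len([3, 3])
= 1 + 1 + 1 + list_len([3])
= 1 + 1 + 1 + 1 + list_len([])
= 1 + 1 + 1 + 1 + 0
= 4


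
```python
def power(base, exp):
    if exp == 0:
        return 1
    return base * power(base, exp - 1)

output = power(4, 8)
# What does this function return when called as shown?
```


power(4, 8)
= 4 * power(4, 7)
= 4 * 4 * power(4, 6)
= 4 * 4 * 4 * power(4, 5)
= 4 * 4 * 4 * 4 * power(4, 4)
= 4 * 4 * 4 * 4 * 4 * power(4, 3)
= 4 * 4 * 4 * 4 * 4 * 4 * power(4, 2)
= 4 * 4 * 4 * 4 * 4 * 4 * 4 * power(4, 1)
= 4 * 4 * 4 * 4 * 4 * 4 * 4 * 4 * power(4, 0)
= 4 * 4 * 4 * 4 * 4 * 4 * 4 * 4 * 1
= 65536


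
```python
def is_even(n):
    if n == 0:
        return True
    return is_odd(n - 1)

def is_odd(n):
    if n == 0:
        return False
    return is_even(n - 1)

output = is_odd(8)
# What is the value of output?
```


is_odd(8)
= is_even(7)
= is_odd(6)
= is_even(5)
= is_odd(4)
= is_even(3)
= is_odd(2)
= is_even(1)
= is_odd(0)
n == 0: return False
= False


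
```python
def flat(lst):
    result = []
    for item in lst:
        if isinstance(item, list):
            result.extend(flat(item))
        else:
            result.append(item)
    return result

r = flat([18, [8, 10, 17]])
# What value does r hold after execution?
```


flat([18, [8, 10, 17]])
Processing each element:
  18 is not a list -> append 18
  [8, 10, 17] is a list -> flat recursively -> [8, 10, 17]
= [18, 8, 10, 17]


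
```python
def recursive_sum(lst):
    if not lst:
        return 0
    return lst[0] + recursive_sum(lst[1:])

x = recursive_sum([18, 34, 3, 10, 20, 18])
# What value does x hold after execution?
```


recursive_sum([18, 34, 3, 10, 20, 18])
= 18 + recursive_sum([34, 3, 10, 20, 18])
= 18 + 34 + recursive_sum([3, 10, 20, 18])
= 18 + 34 + 3 + recursive_sum([10, 20, 18])
= 18 + 34 + 3 + 10 + recursive_sum([20, 18])
= 18 + 34 + 3 + 10 + 20 + recursive_sum([18])
= 18 + 34 + 3 + 10 + 20 + 18 + recursive_sum([])
= 18 + 34 + 3 + 10 + 20 + 18 + 0
= 103


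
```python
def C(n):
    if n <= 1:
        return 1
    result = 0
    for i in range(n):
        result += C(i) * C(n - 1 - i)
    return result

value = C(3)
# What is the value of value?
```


C(3)
= sum of C(i) * C(3-1-i) for i in 0..2
First compute sub-values bottom-up:
  C(0) = 1, C(1) = 1
  C(2) = 1*1 + 1*1 = 2
Now C(3):
  C(0)*C(2) = 1*2 = 2
  C(1)*C(1) = 1*1 = 1
  C(2)*C(0) = 2*1 = 2
= 2 + 1 + 2
= 5


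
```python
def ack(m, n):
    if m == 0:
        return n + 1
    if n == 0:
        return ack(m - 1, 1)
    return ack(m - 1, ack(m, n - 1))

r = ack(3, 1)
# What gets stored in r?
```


ack(3, 1)
= ack(2, ack(3, 0))
First compute ack(3, 0) = 5
= ack(2, 5)
= 13


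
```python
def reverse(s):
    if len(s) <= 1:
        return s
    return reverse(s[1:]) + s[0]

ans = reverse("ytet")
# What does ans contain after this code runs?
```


reverse("ytet")
= reverse("tet") + "y"
= reverse("et") + "t" + "y"
= reverse("t") + "e" + "t" + "y"
= "t" + "e" + "t" + "y"
= "tety"


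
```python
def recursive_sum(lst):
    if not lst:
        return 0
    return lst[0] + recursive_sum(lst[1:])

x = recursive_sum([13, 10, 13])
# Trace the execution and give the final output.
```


recursive_sum([13, 10, 13])
= 13 + recursive_sum([10, 13])
= 13 + 10 + recursive_sum([13])
= 13 + 10 + 13 + recursive_sum([])
= 13 + 10 + 13 + 0
= 36


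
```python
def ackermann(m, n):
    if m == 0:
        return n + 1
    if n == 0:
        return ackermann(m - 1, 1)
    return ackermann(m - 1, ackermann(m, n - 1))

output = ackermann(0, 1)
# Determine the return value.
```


ackermann(0, 1)
m == 0: return 1 + 1 = 2
= 2
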